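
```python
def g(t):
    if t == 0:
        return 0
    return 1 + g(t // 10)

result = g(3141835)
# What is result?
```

Count of digits of 3141835: 7

Answer: 7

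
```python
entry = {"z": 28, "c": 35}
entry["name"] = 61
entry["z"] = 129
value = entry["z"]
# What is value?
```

Trace:
`entry = {"z": 28, "c": 35}` → entry = {'z': 28, 'c': 35}
`entry["name"] = 61` → entry = {'z': 28, 'c': 35, 'name': 61}
`entry["z"] = 129` → entry = {'z': 129, 'c': 35, 'name': 61}
`value = entry["z"]` → value = 129
So value = 129

Answer: 129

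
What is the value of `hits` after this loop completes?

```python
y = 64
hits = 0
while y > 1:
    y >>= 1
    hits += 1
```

Count right shifts until 1
`hits` takes the values: 0 → 1 → 2 → 3 → 4 → 5 → 6

Answer: 6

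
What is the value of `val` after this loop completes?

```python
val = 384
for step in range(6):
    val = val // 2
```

Halve 6 times: 384 // 2^6 = 6
`val` takes the values: 384 → 192 → 96 → 48 → 24 → 12 → 6

Answer: 6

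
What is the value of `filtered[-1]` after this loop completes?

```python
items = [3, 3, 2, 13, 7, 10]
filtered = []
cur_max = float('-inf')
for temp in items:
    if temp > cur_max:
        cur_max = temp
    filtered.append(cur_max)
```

Running max ends at 13
`filtered` takes the values: [] → [3] → [3, 3] → [3, 3, 3] → [3, 3, 3, 13] → [3, 3, 3, 13, 13] → [3, 3, 3, 13, 13, 13]
So `filtered[-1]` = 13

Answer: 13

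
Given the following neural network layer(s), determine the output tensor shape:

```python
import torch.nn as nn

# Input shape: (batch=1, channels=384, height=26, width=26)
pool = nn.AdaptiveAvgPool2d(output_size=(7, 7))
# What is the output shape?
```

Input: (1, 384, 26, 26) -> Output: (1, 384, 7, 7)

Answer: (1, 384, 7, 7)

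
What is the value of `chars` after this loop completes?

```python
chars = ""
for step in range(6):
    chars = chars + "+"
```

Repeat '+' 6 times
`chars` takes the values: "" → "+" → "++" → "+++" → "++++" → "+++++" → "++++++"

Answer: "++++++"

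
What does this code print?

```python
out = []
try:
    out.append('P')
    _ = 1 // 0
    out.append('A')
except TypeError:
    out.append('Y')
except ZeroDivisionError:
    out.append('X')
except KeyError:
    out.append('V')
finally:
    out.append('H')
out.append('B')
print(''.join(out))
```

Execution trace: 'P' (try body) → 'X' (except ZeroDivisionError) → 'H' (finally) → 'B' (after the try/except). Output: PXHB

Answer: PXHB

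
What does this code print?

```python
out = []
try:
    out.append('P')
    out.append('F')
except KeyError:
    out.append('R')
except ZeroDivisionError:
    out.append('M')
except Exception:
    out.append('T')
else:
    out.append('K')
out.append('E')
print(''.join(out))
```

Execution trace: 'P' (try body) → 'F' (try body, no exception) → 'K' (else) → 'E' (after the try/except). Output: PFKE

Answer: PFKE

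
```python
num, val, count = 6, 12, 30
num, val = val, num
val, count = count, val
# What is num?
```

Trace:
`num, val, count = 6, 12, 30` → num = 6; val = 12; count = 30
`num, val = val, num` → num = 12; val = 6
`val, count = count, val` → val = 30; count = 6
So num = 12

Answer: 12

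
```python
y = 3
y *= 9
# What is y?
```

Trace:
`y = 3` → y = 3
`y *= 9` → y = 27
So y = 27

Answer: 27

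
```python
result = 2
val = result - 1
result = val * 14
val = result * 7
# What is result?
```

Trace:
`result = 2` → result = 2
`val = result - 1` → val = 1
`result = val * 14` → result = 14
`val = result * 7` → val = 98
So result = 14

Answer: 14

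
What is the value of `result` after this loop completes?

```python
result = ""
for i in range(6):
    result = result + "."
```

Repeat '.' 6 times
`result` takes the values: "" → "." → ".." → "..." → "...." → "....." → "......"

Answer: "......"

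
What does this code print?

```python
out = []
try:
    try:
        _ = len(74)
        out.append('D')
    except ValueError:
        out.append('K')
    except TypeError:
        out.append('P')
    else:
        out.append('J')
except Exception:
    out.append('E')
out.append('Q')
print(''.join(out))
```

Execution trace: 'P' (inner except TypeError) → 'Q' (after the try/except). Output: PQ

Answer: PQ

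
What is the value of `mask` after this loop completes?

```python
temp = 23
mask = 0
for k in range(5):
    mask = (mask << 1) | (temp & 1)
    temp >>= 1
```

Reverse lowest 5 bits of 23
`mask` takes the values: 0 → 1 → 3 → 7 → 14 → 29

Answer: 29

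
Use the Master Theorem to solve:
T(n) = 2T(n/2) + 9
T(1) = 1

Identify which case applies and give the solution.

a=2, b=2, f(n)=9. log_2(2) = 1. Since c=0 < 1, Case 1 applies: T(n) = Θ(n^log_b(a)) = O(n).

Answer: O(n) - Case 1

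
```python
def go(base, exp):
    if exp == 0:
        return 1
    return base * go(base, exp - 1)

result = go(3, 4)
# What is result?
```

go(3, 4) = 3 * 3 * 3 * 3 = 81

Answer: 81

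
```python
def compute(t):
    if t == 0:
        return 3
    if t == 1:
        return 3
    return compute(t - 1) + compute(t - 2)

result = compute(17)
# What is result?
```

Build up from base cases: compute(0)=3, compute(1)=3, compute(2)=6, compute(3)=9, compute(4)=15, compute(5)=24, compute(6)=39, ..., compute(17)=7752

Answer: 7752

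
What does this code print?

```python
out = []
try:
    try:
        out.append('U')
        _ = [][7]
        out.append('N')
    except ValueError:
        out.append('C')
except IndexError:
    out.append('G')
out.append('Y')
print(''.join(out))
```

Execution trace: 'U' (try body) → 'G' (outer except IndexError) → 'Y' (after the try/except). Output: UGY

Answer: UGY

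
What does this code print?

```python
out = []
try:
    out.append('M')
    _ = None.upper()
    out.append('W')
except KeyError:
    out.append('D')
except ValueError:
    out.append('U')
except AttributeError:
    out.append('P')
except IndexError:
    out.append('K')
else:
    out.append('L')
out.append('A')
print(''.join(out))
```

Execution trace: 'M' (try body) → 'P' (except AttributeError) → 'A' (after the try/except). Output: MPA

Answer: MPA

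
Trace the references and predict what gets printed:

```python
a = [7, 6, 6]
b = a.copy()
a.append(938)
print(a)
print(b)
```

Key concept: list.copy() creates independent copy.
Step by step:
`a = [7, 6, 6]` → a = [7, 6, 6]
`b = a.copy()` → b = [7, 6, 6]
`a.append(938)` → a = [7, 6, 6, 938]
`print(a)` → prints [7, 6, 6, 938]
`print(b)` → prints [7, 6, 6]

Answer:
[7, 6, 6, 938]
[7, 6, 6]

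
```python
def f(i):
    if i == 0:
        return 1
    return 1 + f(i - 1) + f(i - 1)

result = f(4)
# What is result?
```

f(i) = 1 + 2·f(i-1), f(0)=1. Closed form: (1+1)·2^4 - 1 = 31.

Answer: 31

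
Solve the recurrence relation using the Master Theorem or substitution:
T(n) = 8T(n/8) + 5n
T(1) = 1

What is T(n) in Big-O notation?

By Master Theorem: a=8, b=8, f(n)=5n. Since log_8(8) = 1 and f(n) = Θ(n^1), Case 2 applies. T(n) = O(n log n).

Answer: O(n log n)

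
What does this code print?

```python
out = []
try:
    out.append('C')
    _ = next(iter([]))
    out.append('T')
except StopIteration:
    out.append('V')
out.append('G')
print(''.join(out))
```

Execution trace: 'C' (try body) → 'V' (except StopIteration) → 'G' (after the try/except). Output: CVG

Answer: CVG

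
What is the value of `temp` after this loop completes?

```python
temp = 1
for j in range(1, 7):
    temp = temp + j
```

Start at 1, add 1 through 6
`temp` takes the values: 1 → 2 → 4 → 7 → 11 → 16 → 22

Answer: 22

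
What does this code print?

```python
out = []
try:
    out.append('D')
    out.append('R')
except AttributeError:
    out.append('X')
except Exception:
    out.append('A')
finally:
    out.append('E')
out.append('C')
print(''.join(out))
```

Execution trace: 'D' (try body) → 'R' (try body, no exception) → 'E' (finally) → 'C' (after the try/except). Output: DREC

Answer: DREC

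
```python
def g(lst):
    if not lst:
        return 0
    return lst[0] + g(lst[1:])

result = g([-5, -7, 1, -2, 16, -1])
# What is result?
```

(-5) + (-7) + 1 + (-2) + 16 + (-1) + 0 = 2

Answer: 2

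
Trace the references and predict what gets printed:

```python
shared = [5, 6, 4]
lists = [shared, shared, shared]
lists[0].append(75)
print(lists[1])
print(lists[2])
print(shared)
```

Key concept: list of same reference.
Step by step:
`shared = [5, 6, 4]` → shared = [5, 6, 4]
`lists = [shared, shared, shared]` → lists = [[5, 6, 4], [5, 6, 4], [5, 6, 4]]
`lists[0].append(75)` → shared = [5, 6, 4, 75]; lists = [[5, 6, 4, 75], [5, 6, 4, 75], [5, 6, 4, 75]]
`print(lists[1])` → prints [5, 6, 4, 75]
`print(lists[2])` → prints [5, 6, 4, 75]
`print(shared)` → prints [5, 6, 4, 75]

Answer:
[5, 6, 4, 75]
[5, 6, 4, 75]
[5, 6, 4, 75]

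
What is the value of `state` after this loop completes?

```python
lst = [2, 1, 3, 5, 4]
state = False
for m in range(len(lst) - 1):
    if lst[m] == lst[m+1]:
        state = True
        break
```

Check consecutive duplicates in [2, 1, 3, 5, 4]
`state` takes the values: False

Answer: False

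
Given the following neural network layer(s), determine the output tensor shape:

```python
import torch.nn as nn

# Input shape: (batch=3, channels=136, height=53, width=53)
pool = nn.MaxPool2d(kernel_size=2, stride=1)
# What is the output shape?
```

Input: (3, 136, 53, 53) -> Output: (3, 136, 52, 52)

Answer: (3, 136, 52, 52)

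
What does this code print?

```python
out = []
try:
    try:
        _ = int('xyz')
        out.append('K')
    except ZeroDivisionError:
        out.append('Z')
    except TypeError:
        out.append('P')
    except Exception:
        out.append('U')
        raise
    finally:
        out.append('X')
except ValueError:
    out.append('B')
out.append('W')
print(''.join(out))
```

Execution trace: 'U' (inner except Exception) → 'X' (inner finally) → 'B' (outer except ValueError) → 'W' (after the try/except). Output: UXBW

Answer: UXBW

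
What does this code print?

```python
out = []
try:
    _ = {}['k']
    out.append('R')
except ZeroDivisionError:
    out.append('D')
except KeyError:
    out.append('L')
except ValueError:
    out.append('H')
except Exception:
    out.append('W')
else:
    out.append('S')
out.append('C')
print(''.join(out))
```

Execution trace: 'L' (except KeyError) → 'C' (after the try/except). Output: LC

Answer: LC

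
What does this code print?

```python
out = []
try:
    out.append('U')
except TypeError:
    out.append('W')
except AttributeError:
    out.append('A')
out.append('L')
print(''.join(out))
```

Execution trace: 'U' (try body, no exception) → 'L' (after the try/except). Output: UL

Answer: UL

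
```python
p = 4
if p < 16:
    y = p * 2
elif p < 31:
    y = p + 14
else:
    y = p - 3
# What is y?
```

Trace:
`p = 4` → p = 4
`if p < 16: ...` → p < 16 is True → y = 8
So y = 8

Answer: 8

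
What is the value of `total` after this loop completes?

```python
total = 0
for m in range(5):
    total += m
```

Sum of 0 to 4 = 10
`total` takes the values: 0 → 1 → 3 → 6 → 10

Answer: 10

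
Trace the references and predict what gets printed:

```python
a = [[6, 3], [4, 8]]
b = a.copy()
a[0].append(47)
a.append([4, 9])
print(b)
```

Key concept: shallow copy with nested lists.
Step by step:
`a = [[6, 3], [4, 8]]` → a = [[6, 3], [4, 8]]
`b = a.copy()` → b = [[6, 3], [4, 8]]
`a[0].append(47)` → a = [[6, 3, 47], [4, 8]]; b = [[6, 3, 47], [4, 8]]
`a.append([4, 9])` → a = [[6, 3, 47], [4, 8], [4, 9]]
`print(b)` → prints [[6, 3, 47], [4, 8]]

Answer: [[6, 3, 47], [4, 8]]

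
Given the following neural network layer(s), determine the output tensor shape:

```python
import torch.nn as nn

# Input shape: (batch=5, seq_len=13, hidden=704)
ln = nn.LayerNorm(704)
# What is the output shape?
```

Input: (5, 13, 704) -> Output: (5, 13, 704)

Answer: (5, 13, 704)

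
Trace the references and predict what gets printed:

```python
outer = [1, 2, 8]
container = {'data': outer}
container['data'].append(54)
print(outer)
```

Key concept: dict holds reference to list.
Step by step:
`outer = [1, 2, 8]` → outer = [1, 2, 8]
`container = {'data': outer}` → container = {'data': [1, 2, 8]}
`container['data'].append(54)` → outer = [1, 2, 8, 54]; container = {'data': [1, 2, 8, 54]}
`print(outer)` → prints [1, 2, 8, 54]

Answer: [1, 2, 8, 54]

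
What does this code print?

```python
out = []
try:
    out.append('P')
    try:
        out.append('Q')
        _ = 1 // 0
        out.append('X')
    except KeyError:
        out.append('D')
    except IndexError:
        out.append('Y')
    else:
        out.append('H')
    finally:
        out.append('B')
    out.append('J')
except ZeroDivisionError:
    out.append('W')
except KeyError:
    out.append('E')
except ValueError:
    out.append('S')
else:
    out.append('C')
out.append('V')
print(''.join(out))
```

Execution trace: 'P' (try body) → 'Q' (inner try body) → 'B' (inner finally) → 'W' (except ZeroDivisionError) → 'V' (after the try/except). Output: PQBWV

Answer: PQBWV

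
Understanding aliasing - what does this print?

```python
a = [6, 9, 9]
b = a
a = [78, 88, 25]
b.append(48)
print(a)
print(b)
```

Key concept: rebinding vs mutation: a is rebound to a new list, b still points at the original.
Step by step:
`a = [6, 9, 9]` → a = [6, 9, 9]
`b = a` → b = [6, 9, 9] (same object as a)
`a = [78, 88, 25]` → a = [78, 88, 25]
`b.append(48)` → b = [6, 9, 9, 48]
`print(a)` → prints [78, 88, 25]
`print(b)` → prints [6, 9, 9, 48]

Answer:
[78, 88, 25]
[6, 9, 9, 48]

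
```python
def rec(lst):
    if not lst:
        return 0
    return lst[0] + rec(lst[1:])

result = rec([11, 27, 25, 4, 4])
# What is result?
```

11 + 27 + 25 + 4 + 4 + 0 = 71

Answer: 71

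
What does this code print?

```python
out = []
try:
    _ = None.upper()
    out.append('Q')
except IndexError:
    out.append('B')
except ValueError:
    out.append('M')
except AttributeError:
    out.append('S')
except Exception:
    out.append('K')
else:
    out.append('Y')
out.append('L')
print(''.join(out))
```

Execution trace: 'S' (except AttributeError) → 'L' (after the try/except). Output: SL

Answer: SL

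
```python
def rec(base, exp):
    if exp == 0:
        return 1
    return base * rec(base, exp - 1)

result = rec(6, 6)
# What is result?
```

rec(6, 6) = 6 * 6 * 6 * 6 * 6 * 6 = 46656

Answer: 46656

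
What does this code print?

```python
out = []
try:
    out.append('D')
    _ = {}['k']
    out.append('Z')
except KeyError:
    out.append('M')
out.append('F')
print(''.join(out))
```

Execution trace: 'D' (try body) → 'M' (except KeyError) → 'F' (after the try/except). Output: DMF

Answer: DMF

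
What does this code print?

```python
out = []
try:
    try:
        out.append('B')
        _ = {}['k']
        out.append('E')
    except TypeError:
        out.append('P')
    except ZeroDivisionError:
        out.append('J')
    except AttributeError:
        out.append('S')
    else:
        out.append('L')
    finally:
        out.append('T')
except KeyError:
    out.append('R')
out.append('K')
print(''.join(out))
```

Execution trace: 'B' (try body) → 'T' (finally) → 'R' (outer except KeyError) → 'K' (after the try/except). Output: BTRK

Answer: BTRK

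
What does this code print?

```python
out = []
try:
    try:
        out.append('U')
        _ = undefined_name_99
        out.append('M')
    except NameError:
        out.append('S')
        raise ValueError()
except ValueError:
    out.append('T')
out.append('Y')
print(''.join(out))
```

Execution trace: 'U' (inner try body) → 'S' (inner except NameError) → 'T' (outer except ValueError) → 'Y' (after the try/except). Output: USTY

Answer: USTY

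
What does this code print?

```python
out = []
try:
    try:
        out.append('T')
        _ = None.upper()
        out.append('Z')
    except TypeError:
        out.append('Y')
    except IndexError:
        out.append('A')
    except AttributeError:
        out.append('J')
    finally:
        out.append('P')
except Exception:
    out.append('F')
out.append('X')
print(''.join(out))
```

Execution trace: 'T' (inner try body) → 'J' (inner except AttributeError) → 'P' (inner finally) → 'X' (after the try/except). Output: TJPX

Answer: TJPX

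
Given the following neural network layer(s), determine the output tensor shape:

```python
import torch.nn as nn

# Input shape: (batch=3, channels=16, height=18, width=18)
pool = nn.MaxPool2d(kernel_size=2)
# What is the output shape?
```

Input: (3, 16, 18, 18) -> Output: (3, 16, 9, 9)

Answer: (3, 16, 9, 9)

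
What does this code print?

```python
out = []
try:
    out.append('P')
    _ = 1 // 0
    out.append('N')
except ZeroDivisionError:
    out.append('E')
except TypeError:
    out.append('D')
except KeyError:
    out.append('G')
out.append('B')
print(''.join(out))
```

Execution trace: 'P' (try body) → 'E' (except ZeroDivisionError) → 'B' (after the try/except). Output: PEB

Answer: PEB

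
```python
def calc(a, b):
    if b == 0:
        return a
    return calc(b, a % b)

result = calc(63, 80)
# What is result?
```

calc(63, 80) -> calc(80, 63) -> calc(63, 17) -> calc(17, 12) -> calc(12, 5) -> calc(5, 2) -> calc(2, 1) -> calc(1, 0) -> 1

Answer: 1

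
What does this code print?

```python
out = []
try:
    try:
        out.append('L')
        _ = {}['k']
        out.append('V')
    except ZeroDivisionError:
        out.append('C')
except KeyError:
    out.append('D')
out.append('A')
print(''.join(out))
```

Execution trace: 'L' (try body) → 'D' (outer except KeyError) → 'A' (after the try/except). Output: LDA

Answer: LDA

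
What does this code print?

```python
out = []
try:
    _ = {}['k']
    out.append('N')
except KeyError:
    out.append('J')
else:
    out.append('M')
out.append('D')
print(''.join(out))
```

Execution trace: 'J' (except KeyError) → 'D' (after the try/except). Output: JD

Answer: JD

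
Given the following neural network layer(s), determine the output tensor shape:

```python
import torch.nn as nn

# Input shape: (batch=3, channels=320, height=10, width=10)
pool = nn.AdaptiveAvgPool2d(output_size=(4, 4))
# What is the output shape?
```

Input: (3, 320, 10, 10) -> Output: (3, 320, 4, 4)

Answer: (3, 320, 4, 4)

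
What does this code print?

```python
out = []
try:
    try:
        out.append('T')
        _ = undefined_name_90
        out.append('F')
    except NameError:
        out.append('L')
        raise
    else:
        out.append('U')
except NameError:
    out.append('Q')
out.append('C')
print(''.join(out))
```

Execution trace: 'T' (try body) → 'L' (except NameError) → 'Q' (outer except NameError) → 'C' (after the try/except). Output: TLQC

Answer: TLQC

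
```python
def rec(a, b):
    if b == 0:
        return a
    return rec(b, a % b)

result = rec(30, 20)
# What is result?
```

rec(30, 20) -> rec(20, 10) -> rec(10, 0) -> 10

Answer: 10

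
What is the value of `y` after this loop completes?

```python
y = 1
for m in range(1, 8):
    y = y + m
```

Start at 1, add 1 through 7
`y` takes the values: 1 → 2 → 4 → 7 → 11 → 16 → 22 → 29

Answer: 29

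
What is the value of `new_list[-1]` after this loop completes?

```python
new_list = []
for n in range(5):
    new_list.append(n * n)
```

Last element of squares 0 to 4
`new_list` takes the values: [] → [0] → [0, 1] → [0, 1, 4] → [0, 1, 4, 9] → [0, 1, 4, 9, 16]
So `new_list[-1]` = 16

Answer: 16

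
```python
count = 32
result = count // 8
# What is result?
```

Trace:
`count = 32` → count = 32
`result = count // 8` → result = 4
So result = 4

Answer: 4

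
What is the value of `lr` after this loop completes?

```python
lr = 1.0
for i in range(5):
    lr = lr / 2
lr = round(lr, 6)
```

Halving LR 5 times: 1 / 2^5
`lr` takes the values: 1.0 → 0.5 → 0.25 → 0.125 → 0.0625 → 0.03125

Answer: 0.03125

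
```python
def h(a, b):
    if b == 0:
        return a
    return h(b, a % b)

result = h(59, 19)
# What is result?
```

h(59, 19) -> h(19, 2) -> h(2, 1) -> h(1, 0) -> 1

Answer: 1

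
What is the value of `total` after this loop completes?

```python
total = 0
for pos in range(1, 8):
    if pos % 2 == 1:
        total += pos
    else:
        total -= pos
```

Add odd, subtract even
`total` takes the values: 0 → 1 → -1 → 2 → -2 → 3 → -3 → 4

Answer: 4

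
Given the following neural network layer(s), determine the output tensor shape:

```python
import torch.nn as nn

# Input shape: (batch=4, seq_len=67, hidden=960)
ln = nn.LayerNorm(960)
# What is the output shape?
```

Input: (4, 67, 960) -> Output: (4, 67, 960)

Answer: (4, 67, 960)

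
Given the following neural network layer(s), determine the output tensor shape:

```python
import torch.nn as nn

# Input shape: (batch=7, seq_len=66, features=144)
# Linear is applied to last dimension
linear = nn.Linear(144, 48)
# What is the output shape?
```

Input: (7, 66, 144) -> Output: (7, 66, 48)

Answer: (7, 66, 48)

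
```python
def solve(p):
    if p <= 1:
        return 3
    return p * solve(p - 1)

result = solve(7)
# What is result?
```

solve(7) = 7 * 6 * 5 * 4 * 3 * 2 * 3 = 15120

Answer: 15120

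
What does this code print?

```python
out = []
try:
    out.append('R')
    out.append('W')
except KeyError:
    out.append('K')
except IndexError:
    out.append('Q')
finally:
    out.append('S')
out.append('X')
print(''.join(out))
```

Execution trace: 'R' (try body) → 'W' (try body, no exception) → 'S' (finally) → 'X' (after the try/except). Output: RWSX

Answer: RWSX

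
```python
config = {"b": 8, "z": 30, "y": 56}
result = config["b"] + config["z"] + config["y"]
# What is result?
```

Trace:
`config = {"b": 8, "z": 30, "y": 56}` → config = {'b': 8, 'z': 30, 'y': 56}
`result = config["b"] + config["z"] + config["y"]` → result = 94
So result = 94

Answer: 94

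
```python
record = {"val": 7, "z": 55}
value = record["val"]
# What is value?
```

Trace:
`record = {"val": 7, "z": 55}` → record = {'val': 7, 'z': 55}
`value = record["val"]` → value = 7
So value = 7

Answer: 7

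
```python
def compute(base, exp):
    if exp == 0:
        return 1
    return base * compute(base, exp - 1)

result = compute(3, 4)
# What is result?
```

compute(3, 4) = 3 * 3 * 3 * 3 = 81

Answer: 81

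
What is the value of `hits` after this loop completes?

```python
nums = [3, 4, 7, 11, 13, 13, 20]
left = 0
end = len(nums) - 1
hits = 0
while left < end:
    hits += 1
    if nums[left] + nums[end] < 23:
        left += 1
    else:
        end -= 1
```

Steps to find pair summing to 23
`hits` takes the values: 0 → 1 → 2 → 3 → 4 → 5 → 6

Answer: 6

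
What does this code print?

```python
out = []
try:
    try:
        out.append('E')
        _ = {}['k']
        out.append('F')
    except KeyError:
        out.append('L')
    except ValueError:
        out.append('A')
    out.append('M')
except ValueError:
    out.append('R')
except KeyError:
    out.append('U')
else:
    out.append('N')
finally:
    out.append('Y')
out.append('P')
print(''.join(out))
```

Execution trace: 'E' (inner try body) → 'L' (inner except KeyError) → 'M' (try body, no exception) → 'N' (else) → 'Y' (finally) → 'P' (after the try/except). Output: ELMNYP

Answer: ELMNYP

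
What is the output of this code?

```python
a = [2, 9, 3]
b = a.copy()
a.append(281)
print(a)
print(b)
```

Key concept: list.copy() creates independent copy.
Step by step:
`a = [2, 9, 3]` → a = [2, 9, 3]
`b = a.copy()` → b = [2, 9, 3]
`a.append(281)` → a = [2, 9, 3, 281]
`print(a)` → prints [2, 9, 3, 281]
`print(b)` → prints [2, 9, 3]

Answer:
[2, 9, 3, 281]
[2, 9, 3]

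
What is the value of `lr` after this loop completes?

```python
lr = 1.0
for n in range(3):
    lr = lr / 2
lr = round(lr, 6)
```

Halving LR 3 times: 1 / 2^3
`lr` takes the values: 1.0 → 0.5 → 0.25 → 0.125

Answer: 0.125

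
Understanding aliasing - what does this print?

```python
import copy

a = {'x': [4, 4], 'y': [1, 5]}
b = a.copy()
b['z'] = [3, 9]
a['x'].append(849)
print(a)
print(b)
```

Key concept: shallow copy of dict with mutable values.
Step by step:
`a = {'x': [4, 4], 'y': [1, 5]}` → a = {'x': [4, 4], 'y': [1, 5]}
`b = a.copy()` → b = {'x': [4, 4], 'y': [1, 5]}
`b['z'] = [3, 9]` → b = {'x': [4, 4], 'y': [1, 5], 'z': [3, 9]}
`a['x'].append(849)` → a = {'x': [4, 4, 849], 'y': [1, 5]}; b = {'x': [4, 4, 849], 'y': [1, 5], 'z': [3, 9]}
`print(a)` → prints {'x': [4, 4, 849], 'y': [1, 5]}
`print(b)` → prints {'x': [4, 4, 849], 'y': [1, 5], 'z': [3, 9]}

Answer:
{'x': [4, 4, 849], 'y': [1, 5]}
{'x': [4, 4, 849], 'y': [1, 5], 'z': [3, 9]}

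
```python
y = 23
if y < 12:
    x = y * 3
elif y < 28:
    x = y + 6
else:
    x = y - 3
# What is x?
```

Trace:
`y = 23` → y = 23
`if y < 12: ...` → y < 12 is False, y < 28 is True → x = 29
So x = 29

Answer: 29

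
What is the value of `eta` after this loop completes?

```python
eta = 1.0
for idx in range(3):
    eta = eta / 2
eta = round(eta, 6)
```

Halving LR 3 times: 1 / 2^3
`eta` takes the values: 1.0 → 0.5 → 0.25 → 0.125

Answer: 0.125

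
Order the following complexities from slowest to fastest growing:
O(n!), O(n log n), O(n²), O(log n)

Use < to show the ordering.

Ordered by growth rate: O(log n) < O(n log n) < O(n²) < O(n!)

Answer: O(log n) < O(n log n) < O(n²) < O(n!)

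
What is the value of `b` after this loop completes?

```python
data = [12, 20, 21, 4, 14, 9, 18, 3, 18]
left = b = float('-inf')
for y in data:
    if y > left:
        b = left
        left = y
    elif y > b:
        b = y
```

Second largest (with repeats) in [12, 20, 21, 4, 14, 9, 18, 3, 18]
`b` takes the values: -inf → 12 → 20

Answer: 20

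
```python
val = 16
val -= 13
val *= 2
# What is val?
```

Trace:
`val = 16` → val = 16
`val -= 13` → val = 3
`val *= 2` → val = 6
So val = 6

Answer: 6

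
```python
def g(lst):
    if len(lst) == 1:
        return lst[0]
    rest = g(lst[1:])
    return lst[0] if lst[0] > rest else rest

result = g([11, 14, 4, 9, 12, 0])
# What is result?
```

Recursive max over [11, 14, 4, 9, 12, 0] = 14

Answer: 14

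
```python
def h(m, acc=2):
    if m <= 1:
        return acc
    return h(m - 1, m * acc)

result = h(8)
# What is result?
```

Accumulator trace (n, acc): (8, 2) -> (7, 16) -> (6, 112) -> (5, 672) -> (4, 3360) -> (3, 13440) -> (2, 40320) -> (1, 80640) -> return 80640

Answer: 80640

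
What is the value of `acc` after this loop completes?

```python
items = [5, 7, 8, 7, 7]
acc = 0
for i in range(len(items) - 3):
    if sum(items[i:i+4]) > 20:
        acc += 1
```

Count windows with sum > 20
`acc` takes the values: 0 → 1 → 2

Answer: 2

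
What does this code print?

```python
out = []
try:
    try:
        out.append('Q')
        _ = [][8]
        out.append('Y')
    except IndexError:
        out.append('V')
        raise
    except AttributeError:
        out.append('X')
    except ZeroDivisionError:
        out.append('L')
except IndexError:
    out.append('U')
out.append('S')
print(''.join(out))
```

Execution trace: 'Q' (try body) → 'V' (except IndexError) → 'U' (outer except IndexError) → 'S' (after the try/except). Output: QVUS

Answer: QVUS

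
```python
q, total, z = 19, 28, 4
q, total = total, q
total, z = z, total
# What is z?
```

Trace:
`q, total, z = 19, 28, 4` → q = 19; total = 28; z = 4
`q, total = total, q` → q = 28; total = 19
`total, z = z, total` → total = 4; z = 19
So z = 19

Answer: 19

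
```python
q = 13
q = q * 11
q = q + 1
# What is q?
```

Trace:
`q = 13` → q = 13
`q = q * 11` → q = 143
`q = q + 1` → q = 144
So q = 144

Answer: 144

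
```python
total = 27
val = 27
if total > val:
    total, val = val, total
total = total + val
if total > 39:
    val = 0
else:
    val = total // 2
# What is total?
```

Trace:
`total = 27` → total = 27
`val = 27` → val = 27
`if total > val: ...` → total > val is False → no variable changes
`total = total + val` → total = 54
`if total > 39: ...` → total > 39 is True → val = 0
So total = 54

Answer: 54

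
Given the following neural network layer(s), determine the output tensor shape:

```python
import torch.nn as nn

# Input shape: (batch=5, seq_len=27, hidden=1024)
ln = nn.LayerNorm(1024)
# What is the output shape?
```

Input: (5, 27, 1024) -> Output: (5, 27, 1024)

Answer: (5, 27, 1024)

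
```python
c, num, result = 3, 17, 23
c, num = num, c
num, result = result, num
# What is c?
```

Trace:
`c, num, result = 3, 17, 23` → c = 3; num = 17; result = 23
`c, num = num, c` → c = 17; num = 3
`num, result = result, num` → num = 23; result = 3
So c = 17

Answer: 17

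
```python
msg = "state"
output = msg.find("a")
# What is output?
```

Trace:
`msg = "state"` → msg = 'state'
`output = msg.find("a")` → output = 2
So output = 2

Answer: 2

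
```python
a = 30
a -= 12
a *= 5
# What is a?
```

Trace:
`a = 30` → a = 30
`a -= 12` → a = 18
`a *= 5` → a = 90
So a = 90

Answer: 90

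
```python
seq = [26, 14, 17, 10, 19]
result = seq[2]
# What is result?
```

Trace:
`seq = [26, 14, 17, 10, 19]` → seq = [26, 14, 17, 10, 19]
`result = seq[2]` → result = 17
So result = 17

Answer: 17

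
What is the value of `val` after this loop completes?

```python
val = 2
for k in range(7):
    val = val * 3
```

Multiply by 3, 7 times: 2 * 3^7 = 4374
`val` takes the values: 2 → 6 → 18 → 54 → 162 → 486 → 1458 → 4374

Answer: 4374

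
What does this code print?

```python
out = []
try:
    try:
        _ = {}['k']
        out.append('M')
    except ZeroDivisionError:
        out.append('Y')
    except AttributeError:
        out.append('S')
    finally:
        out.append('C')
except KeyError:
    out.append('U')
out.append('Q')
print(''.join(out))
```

Execution trace: 'C' (finally) → 'U' (outer except KeyError) → 'Q' (after the try/except). Output: CUQ

Answer: CUQ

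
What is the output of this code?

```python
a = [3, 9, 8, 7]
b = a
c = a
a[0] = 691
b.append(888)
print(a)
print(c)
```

Key concept: multiple aliases.
Step by step:
`a = [3, 9, 8, 7]` → a = [3, 9, 8, 7]
`b = a` → b = [3, 9, 8, 7] (same object as a)
`c = a` → c = [3, 9, 8, 7] (same object as a, b)
`a[0] = 691` → a = [691, 9, 8, 7] (same object as b, c); b = [691, 9, 8, 7] (same object as a, c); c = [691, 9, 8, 7] (same object as a, b)
`b.append(888)` → a = [691, 9, 8, 7, 888] (same object as b, c); b = [691, 9, 8, 7, 888] (same object as a, c); c = [691, 9, 8, 7, 888] (same object as a, b)
`print(a)` → prints [691, 9, 8, 7, 888]
`print(c)` → prints [691, 9, 8, 7, 888]

Answer:
[691, 9, 8, 7, 888]
[691, 9, 8, 7, 888]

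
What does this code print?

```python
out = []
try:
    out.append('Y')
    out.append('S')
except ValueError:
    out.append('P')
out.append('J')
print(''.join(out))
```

Execution trace: 'Y' (try body) → 'S' (try body, no exception) → 'J' (after the try/except). Output: YSJ

Answer: YSJ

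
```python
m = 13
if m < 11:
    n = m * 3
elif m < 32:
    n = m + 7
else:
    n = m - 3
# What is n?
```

Trace:
`m = 13` → m = 13
`if m < 11: ...` → m < 11 is False, m < 32 is True → n = 20
So n = 20

Answer: 20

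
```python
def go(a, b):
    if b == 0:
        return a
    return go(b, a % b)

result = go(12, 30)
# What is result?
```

go(12, 30) -> go(30, 12) -> go(12, 6) -> go(6, 0) -> 6

Answer: 6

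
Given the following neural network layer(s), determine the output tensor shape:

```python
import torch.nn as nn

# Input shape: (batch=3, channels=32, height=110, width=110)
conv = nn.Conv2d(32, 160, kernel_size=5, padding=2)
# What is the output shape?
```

Input: (3, 32, 110, 110) -> Output: (3, 160, 110, 110)

Answer: (3, 160, 110, 110)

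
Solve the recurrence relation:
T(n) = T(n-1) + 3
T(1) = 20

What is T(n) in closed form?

Unrolling: T(n) = T(1) + 3·(n-1) = 20 + 3(n-1) = 3n + 17.

Answer: T(n) = 3n + 17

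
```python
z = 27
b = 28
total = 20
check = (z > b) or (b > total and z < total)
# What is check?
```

Trace:
`z = 27` → z = 27
`b = 28` → b = 28
`total = 20` → total = 20
`check = (z > b) or (b > total and z < total)` → check = False
So check = False

Answer: False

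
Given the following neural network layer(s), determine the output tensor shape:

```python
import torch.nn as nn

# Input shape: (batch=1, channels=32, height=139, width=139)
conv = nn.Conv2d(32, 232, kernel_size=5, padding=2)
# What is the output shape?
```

Input: (1, 32, 139, 139) -> Output: (1, 232, 139, 139)

Answer: (1, 232, 139, 139)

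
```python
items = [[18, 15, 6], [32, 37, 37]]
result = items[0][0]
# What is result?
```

Trace:
`items = [[18, 15, 6], [32, 37, 37]]` → items = [[18, 15, 6], [32, 37, 37]]
`result = items[0][0]` → result = 18
So result = 18

Answer: 18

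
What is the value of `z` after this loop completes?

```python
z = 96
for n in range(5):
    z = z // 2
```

Halve 5 times: 96 // 2^5 = 3
`z` takes the values: 96 → 48 → 24 → 12 → 6 → 3

Answer: 3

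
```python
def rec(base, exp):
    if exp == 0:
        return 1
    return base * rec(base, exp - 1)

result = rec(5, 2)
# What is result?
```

rec(5, 2) = 5 * 5 = 25

Answer: 25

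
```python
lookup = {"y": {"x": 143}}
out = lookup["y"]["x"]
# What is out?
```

Trace:
`lookup = {"y": {"x": 143}}` → lookup = {'y': {'x': 143}}
`out = lookup["y"]["x"]` → out = 143
So out = 143

Answer: 143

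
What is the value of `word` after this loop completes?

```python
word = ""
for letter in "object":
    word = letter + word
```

Reverse 'object'
`word` takes the values: "" → "o" → "bo" → "jbo" → "ejbo" → "cejbo" → "tcejbo"

Answer: "tcejbo"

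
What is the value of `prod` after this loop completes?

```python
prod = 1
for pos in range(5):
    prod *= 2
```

2^5 = 32
`prod` takes the values: 1 → 2 → 4 → 8 → 16 → 32

Answer: 32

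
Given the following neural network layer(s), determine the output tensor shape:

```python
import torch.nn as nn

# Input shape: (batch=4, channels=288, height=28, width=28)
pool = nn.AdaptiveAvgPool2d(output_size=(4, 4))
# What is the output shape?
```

Input: (4, 288, 28, 28) -> Output: (4, 288, 4, 4)

Answer: (4, 288, 4, 4)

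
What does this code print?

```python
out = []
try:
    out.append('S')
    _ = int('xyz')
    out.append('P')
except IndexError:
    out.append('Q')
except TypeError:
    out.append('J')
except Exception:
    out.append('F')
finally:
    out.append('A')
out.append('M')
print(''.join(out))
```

Execution trace: 'S' (try body) → 'F' (except Exception) → 'A' (finally) → 'M' (after the try/except). Output: SFAM

Answer: SFAM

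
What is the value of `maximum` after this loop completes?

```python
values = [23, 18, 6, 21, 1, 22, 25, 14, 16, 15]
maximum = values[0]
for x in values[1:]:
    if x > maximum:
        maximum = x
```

Maximum of [23, 18, 6, 21, 1, 22, 25, 14, 16, 15]
`maximum` takes the values: 23 → 25

Answer: 25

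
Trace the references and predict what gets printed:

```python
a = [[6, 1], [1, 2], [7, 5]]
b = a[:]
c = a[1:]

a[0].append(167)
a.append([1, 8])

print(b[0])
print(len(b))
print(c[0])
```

Key concept: slice with nested mutation.
Step by step:
`a = [[6, 1], [1, 2], [7, 5]]` → a = [[6, 1], [1, 2], [7, 5]]
`b = a[:]` → b = [[6, 1], [1, 2], [7, 5]]
`c = a[1:]` → c = [[1, 2], [7, 5]]
`a[0].append(167)` → a = [[6, 1, 167], [1, 2], [7, 5]]; b = [[6, 1, 167], [1, 2], [7, 5]]
`a.append([1, 8])` → a = [[6, 1, 167], [1, 2], [7, 5], [1, 8]]
`print(b[0])` → prints [6, 1, 167]
`print(len(b))` → prints 3
`print(c[0])` → prints [1, 2]

Answer:
[6, 1, 167]
3
[1, 2]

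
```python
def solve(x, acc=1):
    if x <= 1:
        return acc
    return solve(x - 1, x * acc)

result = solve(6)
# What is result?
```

Accumulator trace (n, acc): (6, 1) -> (5, 6) -> (4, 30) -> (3, 120) -> (2, 360) -> (1, 720) -> return 720

Answer: 720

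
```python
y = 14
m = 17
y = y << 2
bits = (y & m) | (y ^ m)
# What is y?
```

Trace:
`y = 14` → y = 14
`m = 17` → m = 17
`y = y << 2` → y = 56
`bits = (y & m) | (y ^ m)` → bits = 57
So y = 56

Answer: 56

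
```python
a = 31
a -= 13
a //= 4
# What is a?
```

Trace:
`a = 31` → a = 31
`a -= 13` → a = 18
`a //= 4` → a = 4
So a = 4

Answer: 4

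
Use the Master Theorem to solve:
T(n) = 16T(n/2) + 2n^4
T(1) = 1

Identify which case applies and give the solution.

a=16, b=2, f(n)=2n^4. log_2(16) = 4. Since c=4 = 4, Case 2 applies: T(n) = Θ(n^log_b(a) · log n) = O(n^4 log n).

Answer: O(n^4 log n) - Case 2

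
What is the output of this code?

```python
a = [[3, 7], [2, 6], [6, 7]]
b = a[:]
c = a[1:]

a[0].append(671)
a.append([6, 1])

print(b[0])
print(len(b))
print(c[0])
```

Key concept: slice with nested mutation.
Step by step:
`a = [[3, 7], [2, 6], [6, 7]]` → a = [[3, 7], [2, 6], [6, 7]]
`b = a[:]` → b = [[3, 7], [2, 6], [6, 7]]
`c = a[1:]` → c = [[2, 6], [6, 7]]
`a[0].append(671)` → a = [[3, 7, 671], [2, 6], [6, 7]]; b = [[3, 7, 671], [2, 6], [6, 7]]
`a.append([6, 1])` → a = [[3, 7, 671], [2, 6], [6, 7], [6, 1]]
`print(b[0])` → prints [3, 7, 671]
`print(len(b))` → prints 3
`print(c[0])` → prints [2, 6]

Answer:
[3, 7, 671]
3
[2, 6]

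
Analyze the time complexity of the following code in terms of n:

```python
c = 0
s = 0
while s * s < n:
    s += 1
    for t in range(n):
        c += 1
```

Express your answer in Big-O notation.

Each loop level contributes: √n × n. Multiplying the contributions gives O(n√n).

Answer: O(n√n)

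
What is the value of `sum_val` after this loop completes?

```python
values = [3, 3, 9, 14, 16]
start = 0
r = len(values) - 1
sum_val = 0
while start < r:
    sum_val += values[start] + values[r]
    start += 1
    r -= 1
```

Sum of pairs from ends
`sum_val` takes the values: 0 → 19 → 36

Answer: 36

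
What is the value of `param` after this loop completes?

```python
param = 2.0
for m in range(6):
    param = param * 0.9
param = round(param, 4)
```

Exponential decay: 2.0 * 0.9^6
`param` takes the values: 2.0 → 1.8 → 1.62 → 1.458 → 1.3122 → 1.18098 → 1.062882 → 1.0629

Answer: 1.0629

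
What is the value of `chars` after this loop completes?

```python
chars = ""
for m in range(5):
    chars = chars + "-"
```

Repeat '-' 5 times
`chars` takes the values: "" → "-" → "--" → "---" → "----" → "-----"

Answer: "-----"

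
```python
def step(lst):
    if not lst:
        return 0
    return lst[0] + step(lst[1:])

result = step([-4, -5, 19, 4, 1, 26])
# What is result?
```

(-4) + (-5) + 19 + 4 + 1 + 26 + 0 = 41

Answer: 41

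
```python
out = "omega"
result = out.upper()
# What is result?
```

Trace:
`out = "omega"` → out = 'omega'
`result = out.upper()` → result = 'OMEGA'
So result = 'OMEGA'

Answer: 'OMEGA'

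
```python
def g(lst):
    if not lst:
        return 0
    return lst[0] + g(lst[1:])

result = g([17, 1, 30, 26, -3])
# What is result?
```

17 + 1 + 30 + 26 + (-3) + 0 = 71

Answer: 71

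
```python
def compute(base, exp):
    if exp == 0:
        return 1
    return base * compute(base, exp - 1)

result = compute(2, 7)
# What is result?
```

compute(2, 7) = 2 * 2 * 2 * 2 * 2 * 2 * 2 = 128

Answer: 128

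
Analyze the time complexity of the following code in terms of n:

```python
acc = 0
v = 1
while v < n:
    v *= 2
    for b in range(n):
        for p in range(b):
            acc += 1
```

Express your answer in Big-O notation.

Each loop level contributes: log n × n × n. Multiplying the contributions gives O(n^2 log n).

Answer: O(n^2 log n)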